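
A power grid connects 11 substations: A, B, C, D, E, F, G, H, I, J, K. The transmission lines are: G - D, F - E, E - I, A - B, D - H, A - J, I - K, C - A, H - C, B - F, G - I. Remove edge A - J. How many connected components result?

2

Before removal there is 1 component.
A - J is a bridge — removing it separates A's side from J's side.
After removal: 2 components.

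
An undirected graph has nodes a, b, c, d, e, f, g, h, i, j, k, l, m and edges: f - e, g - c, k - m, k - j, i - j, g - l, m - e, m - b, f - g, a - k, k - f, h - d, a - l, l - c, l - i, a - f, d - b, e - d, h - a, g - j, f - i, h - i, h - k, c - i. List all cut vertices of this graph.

none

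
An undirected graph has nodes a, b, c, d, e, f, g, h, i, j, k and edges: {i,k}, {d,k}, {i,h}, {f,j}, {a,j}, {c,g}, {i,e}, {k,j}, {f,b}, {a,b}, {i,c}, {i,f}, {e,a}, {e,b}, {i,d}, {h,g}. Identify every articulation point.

i

Removing i increases the component count from 1 to 2, so i is a cut vertex.
By contrast removing d leaves 1 component; it is not a cut vertex. No other vertex is a cut vertex either.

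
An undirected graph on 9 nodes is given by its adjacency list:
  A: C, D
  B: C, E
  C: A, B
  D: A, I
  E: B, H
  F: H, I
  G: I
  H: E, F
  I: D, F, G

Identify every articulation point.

Removing I increases the component count from 1 to 2, so I is a cut vertex.
By contrast removing H leaves 1 component; it is not a cut vertex. No other vertex is a cut vertex either.

I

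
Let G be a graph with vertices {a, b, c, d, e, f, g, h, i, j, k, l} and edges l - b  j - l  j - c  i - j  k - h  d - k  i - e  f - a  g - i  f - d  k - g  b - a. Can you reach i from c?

Yes

From c we can reach a, b, c, d, e, f, g, h, i, j, k, l, which includes i.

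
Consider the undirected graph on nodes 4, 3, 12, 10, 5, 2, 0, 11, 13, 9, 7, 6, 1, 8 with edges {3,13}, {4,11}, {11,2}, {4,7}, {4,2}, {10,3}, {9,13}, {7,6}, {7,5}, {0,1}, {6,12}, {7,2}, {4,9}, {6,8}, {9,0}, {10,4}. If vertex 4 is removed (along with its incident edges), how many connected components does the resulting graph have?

2

With 4 gone, the remaining components are: {0, 1, 3, 9, 10, 13}; {2, 5, 6, 7, 8, 11, 12}.
That is 2 components.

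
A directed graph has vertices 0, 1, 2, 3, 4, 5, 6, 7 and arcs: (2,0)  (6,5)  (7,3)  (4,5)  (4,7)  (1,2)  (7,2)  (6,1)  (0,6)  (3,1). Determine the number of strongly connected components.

{0, 1, 2, 6} are all mutually reachable — one SCC of size 4.
{3} is an SCC by itself.
{7} is an SCC by itself.
{4} is an SCC by itself.
{5} is an SCC by itself.
That gives 5 strongly connected components.

5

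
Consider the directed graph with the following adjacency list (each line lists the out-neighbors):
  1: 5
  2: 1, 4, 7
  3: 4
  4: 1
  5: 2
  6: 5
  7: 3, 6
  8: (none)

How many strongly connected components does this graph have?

{1, 2, 3, 4, 5, 6, 7} are all mutually reachable — one SCC of size 7.
{8} is an SCC by itself.
That gives 2 strongly connected components.

2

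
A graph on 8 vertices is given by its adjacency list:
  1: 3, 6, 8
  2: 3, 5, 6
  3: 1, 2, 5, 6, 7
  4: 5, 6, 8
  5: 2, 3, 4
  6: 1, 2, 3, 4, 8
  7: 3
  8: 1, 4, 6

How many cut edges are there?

1

The edges on the cycle 1-3-5-2-6-1 are not bridges since each lies on that cycle.
But removing 7-3 disconnects 7 from 3 — this is a bridge.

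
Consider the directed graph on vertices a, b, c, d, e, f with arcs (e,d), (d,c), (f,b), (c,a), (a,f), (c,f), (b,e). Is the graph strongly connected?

From c we can reach every vertex (a, b, c, d, e, f), and every vertex can reach c (a, b, c, d, e, f). So the whole graph is one strongly connected component.

Yes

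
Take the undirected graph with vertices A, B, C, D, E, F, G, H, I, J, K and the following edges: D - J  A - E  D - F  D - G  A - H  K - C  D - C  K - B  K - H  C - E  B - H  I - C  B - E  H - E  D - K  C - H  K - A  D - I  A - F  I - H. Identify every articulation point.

D

Removing D increases the component count from 1 to 3, so D is a cut vertex.
By contrast removing J leaves 1 component; it is not a cut vertex. No other vertex is a cut vertex either.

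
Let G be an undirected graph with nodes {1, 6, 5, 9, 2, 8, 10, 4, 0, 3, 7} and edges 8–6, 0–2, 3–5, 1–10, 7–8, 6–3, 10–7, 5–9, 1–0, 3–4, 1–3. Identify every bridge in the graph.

0-1, 0-2, 3-4, 3-5, 5-9

The edges on the cycle 1-10-7-8-6-3-1 are not bridges since each lies on that cycle.
But removing 2–0 disconnects 2 from 0; removing 1–0 disconnects 1 from 0; removing 9–5 disconnects 9 from 5; removing 4–3 disconnects 4 from 3 — these are bridges.
In total 5 edges are bridges.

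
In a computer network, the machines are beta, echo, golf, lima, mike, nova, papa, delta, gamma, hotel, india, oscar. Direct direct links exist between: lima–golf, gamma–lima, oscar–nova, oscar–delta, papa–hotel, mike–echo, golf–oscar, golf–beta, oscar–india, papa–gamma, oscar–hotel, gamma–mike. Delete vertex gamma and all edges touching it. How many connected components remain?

2

With gamma gone, the remaining components are: {echo, mike}; {beta, golf, lima, nova, papa, delta, hotel, india, oscar}.
That is 2 components.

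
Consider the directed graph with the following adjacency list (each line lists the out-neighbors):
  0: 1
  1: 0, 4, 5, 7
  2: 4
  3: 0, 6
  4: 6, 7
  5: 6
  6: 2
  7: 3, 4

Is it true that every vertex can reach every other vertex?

Yes

From 6 we can reach every vertex (0, 1, 2, 3, 4, 5, 6, 7), and every vertex can reach 6 (0, 1, 2, 3, 4, 5, 6, 7). So the whole graph is one strongly connected component.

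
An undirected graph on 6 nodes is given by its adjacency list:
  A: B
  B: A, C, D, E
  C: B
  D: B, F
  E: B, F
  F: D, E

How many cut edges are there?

2

The edges on the cycle E-F-D-B-E are not bridges since each lies on that cycle.
But removing B-A disconnects B from A; removing B-C disconnects B from C — these are bridges.
That makes 2 bridges.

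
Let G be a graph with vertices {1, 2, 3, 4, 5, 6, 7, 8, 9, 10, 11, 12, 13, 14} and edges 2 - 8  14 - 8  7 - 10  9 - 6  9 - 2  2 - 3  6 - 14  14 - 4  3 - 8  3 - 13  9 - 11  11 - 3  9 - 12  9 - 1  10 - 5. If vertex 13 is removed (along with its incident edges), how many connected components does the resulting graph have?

2

With 13 gone, the remaining components are: {5, 7, 10}; {1, 2, 3, 4, 6, 8, 9, 11, 12, 14}.
That is 2 components.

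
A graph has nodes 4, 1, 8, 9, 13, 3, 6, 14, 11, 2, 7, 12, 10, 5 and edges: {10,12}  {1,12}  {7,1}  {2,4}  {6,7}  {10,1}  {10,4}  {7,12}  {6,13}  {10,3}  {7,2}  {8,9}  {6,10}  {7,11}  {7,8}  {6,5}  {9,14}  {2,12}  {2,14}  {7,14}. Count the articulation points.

Removing 6 increases the component count from 1 to 3, so 6 is a cut vertex.
Removing 7 increases the component count from 1 to 2, so 7 is a cut vertex.
Removing 10 increases the component count from 1 to 2, so 10 is a cut vertex.
By contrast removing 5 leaves 1 component; it is not a cut vertex. No other vertex is a cut vertex either.

3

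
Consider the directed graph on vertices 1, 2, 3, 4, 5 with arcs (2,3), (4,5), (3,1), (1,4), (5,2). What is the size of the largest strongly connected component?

5

{1, 2, 3, 4, 5} are all mutually reachable — one SCC of size 5.
The largest has 5 vertices.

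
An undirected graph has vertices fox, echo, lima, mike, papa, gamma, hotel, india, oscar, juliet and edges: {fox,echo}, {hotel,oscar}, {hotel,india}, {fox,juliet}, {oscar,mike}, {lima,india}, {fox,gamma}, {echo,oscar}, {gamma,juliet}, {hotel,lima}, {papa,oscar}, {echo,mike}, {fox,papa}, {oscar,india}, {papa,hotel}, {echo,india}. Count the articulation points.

Removing fox increases the component count from 1 to 2, so fox is a cut vertex.
By contrast removing papa leaves 1 component; it is not a cut vertex. No other vertex is a cut vertex either.

1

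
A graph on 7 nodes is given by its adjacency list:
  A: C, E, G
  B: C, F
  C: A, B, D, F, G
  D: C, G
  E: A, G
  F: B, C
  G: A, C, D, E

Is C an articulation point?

Deleting C raises the number of components from 1 to 2, so C is a cut vertex.

Yes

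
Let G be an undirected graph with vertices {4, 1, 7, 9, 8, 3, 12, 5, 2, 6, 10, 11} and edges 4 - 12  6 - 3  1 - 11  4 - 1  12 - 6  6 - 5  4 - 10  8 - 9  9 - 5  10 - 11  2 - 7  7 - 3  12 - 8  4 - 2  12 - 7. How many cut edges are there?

The edges on the cycle 12-8-9-5-6-12 are not bridges since each lies on that cycle.
Every edge lies on some cycle, so there are no bridges.

0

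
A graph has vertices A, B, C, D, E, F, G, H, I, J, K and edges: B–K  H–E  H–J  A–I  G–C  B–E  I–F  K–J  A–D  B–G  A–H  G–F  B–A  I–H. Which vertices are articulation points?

A, G

Removing A increases the component count from 1 to 2, so A is a cut vertex.
Removing G increases the component count from 1 to 2, so G is a cut vertex.
By contrast removing H leaves 1 component; it is not a cut vertex. No other vertex is a cut vertex either.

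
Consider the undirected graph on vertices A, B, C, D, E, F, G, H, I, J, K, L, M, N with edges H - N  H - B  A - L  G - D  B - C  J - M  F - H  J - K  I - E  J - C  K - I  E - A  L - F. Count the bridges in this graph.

3

The edges on the cycle J-K-I-E-A-L-F-H-B-C-J are not bridges since each lies on that cycle.
But removing G - D disconnects G from D; removing J - M disconnects J from M; removing N - H disconnects N from H — these are bridges.
That makes 3 bridges.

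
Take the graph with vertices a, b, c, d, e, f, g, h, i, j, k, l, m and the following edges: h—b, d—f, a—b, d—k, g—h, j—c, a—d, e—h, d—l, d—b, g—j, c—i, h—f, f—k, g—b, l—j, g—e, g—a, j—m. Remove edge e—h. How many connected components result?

e and h are still connected via e-g-h, so the component count stays at 1.

1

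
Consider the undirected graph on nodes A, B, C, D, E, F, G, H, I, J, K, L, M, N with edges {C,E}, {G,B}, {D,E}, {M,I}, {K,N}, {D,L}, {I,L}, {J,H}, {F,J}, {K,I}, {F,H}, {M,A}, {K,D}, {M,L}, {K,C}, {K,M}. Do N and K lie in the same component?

Yes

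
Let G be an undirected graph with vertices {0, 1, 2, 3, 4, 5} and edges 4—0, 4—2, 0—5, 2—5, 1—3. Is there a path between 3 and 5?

The component containing 3 is {1, 3}, and 5 is not in it.

No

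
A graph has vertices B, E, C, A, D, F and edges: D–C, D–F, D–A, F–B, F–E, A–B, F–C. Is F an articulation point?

Deleting F raises the number of components from 1 to 2, so F is a cut vertex.

Yes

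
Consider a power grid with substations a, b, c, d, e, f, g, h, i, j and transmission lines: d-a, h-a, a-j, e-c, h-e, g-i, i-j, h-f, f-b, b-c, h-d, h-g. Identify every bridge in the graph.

none

The edges on the cycle h-g-i-j-a-h are not bridges since each lies on that cycle.
Every edge lies on some cycle, so there are no bridges.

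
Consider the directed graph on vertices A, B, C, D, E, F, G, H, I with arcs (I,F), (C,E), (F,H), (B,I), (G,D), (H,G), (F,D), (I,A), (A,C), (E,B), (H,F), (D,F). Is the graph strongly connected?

There is no directed path from F to B, so the graph is not strongly connected.

No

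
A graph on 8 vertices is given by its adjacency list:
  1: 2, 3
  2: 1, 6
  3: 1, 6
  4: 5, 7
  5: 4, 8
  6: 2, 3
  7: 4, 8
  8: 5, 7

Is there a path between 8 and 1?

The component containing 8 is {4, 5, 7, 8}, and 1 is not in it.

No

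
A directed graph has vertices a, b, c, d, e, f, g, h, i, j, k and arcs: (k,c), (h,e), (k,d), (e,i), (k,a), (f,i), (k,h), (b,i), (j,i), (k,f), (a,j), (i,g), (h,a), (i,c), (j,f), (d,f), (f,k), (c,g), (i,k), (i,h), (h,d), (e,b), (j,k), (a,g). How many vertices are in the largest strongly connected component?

9

{a, b, d, e, f, h, i, j, k} are all mutually reachable — one SCC of size 9.
{c} is an SCC by itself.
{g} is an SCC by itself.
The largest has 9 vertices.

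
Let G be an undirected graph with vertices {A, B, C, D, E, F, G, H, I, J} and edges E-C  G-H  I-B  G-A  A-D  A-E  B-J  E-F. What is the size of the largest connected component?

Starting from B we can reach B, I, J. That is one component of size 3.
Starting from A we can reach A, C, D, E, F, G, H. That is one component of size 7.
The largest has 7 vertices.

7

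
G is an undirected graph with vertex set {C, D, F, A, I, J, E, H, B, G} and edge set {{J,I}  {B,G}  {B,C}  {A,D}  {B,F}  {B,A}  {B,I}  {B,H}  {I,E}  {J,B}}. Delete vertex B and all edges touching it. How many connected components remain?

With B gone, the remaining components are: {C}; {F}; {G}; {H}; {A, D}; {E, I, J}.
That is 6 components.

6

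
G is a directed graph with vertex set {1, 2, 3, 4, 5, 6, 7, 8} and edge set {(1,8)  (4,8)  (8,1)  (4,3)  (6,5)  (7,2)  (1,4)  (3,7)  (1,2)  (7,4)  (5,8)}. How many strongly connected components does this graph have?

{1, 3, 4, 7, 8} are all mutually reachable — one SCC of size 5.
{5} is an SCC by itself.
{2} is an SCC by itself.
{6} is an SCC by itself.
That gives 4 strongly connected components.

4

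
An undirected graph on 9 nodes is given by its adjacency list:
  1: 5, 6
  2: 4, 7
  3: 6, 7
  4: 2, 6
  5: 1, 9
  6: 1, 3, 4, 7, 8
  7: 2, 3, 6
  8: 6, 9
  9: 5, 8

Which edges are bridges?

none

The edges on the cycle 6-8-9-5-1-6 are not bridges since each lies on that cycle.
Every edge lies on some cycle, so there are no bridges.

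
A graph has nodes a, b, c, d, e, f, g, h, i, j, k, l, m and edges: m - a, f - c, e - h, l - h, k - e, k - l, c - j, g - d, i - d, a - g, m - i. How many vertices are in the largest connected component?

5

b is isolated — a component by itself.
Starting from c we can reach c, f, j. That is one component of size 3.
Starting from e we can reach e, h, k, l. That is one component of size 4.
Starting from a we can reach a, d, g, i, m. That is one component of size 5.
The largest has 5 vertices.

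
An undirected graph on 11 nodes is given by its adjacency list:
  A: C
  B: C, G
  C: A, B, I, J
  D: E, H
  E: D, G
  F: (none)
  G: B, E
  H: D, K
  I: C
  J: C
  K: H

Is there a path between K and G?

Yes

From K we can reach A, B, C, D, E, G, H, I, J, K, which includes G.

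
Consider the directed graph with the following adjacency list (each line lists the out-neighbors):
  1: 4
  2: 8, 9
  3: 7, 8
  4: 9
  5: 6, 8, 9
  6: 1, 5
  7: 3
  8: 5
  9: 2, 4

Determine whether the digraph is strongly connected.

No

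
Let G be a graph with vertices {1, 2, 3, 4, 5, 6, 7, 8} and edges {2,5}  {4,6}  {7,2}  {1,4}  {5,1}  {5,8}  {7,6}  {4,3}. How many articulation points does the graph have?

Removing 4 increases the component count from 1 to 2, so 4 is a cut vertex.
Removing 5 increases the component count from 1 to 2, so 5 is a cut vertex.
By contrast removing 2 leaves 1 component; it is not a cut vertex. No other vertex is a cut vertex either.

2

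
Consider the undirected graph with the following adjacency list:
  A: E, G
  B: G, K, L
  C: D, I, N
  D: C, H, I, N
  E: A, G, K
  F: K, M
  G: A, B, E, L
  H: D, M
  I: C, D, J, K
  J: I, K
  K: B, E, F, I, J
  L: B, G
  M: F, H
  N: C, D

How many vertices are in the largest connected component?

14

Starting from A we can reach A, B, C, D, E, F, G, H, I, J, K, L, M, N. That is one component of size 14.
The largest has 14 vertices.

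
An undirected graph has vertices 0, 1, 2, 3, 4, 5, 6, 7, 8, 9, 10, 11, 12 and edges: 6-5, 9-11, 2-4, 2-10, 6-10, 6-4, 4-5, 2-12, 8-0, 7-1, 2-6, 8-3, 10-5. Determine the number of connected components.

Starting from 1 we can reach 1, 7. That is one component of size 2.
Starting from 9 we can reach 9, 11. That is one component of size 2.
Starting from 0 we can reach 0, 3, 8. That is one component of size 3.
Starting from 2 we can reach 2, 4, 5, 6, 10, 12. That is one component of size 6.
Total: 4 components.

4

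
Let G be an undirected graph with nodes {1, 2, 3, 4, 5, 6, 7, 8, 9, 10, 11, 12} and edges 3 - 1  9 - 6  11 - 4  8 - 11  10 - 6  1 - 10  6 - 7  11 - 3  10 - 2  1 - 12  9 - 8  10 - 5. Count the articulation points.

4

Removing 1 increases the component count from 1 to 2, so 1 is a cut vertex.
Removing 6 increases the component count from 1 to 2, so 6 is a cut vertex.
Removing 10 increases the component count from 1 to 3, so 10 is a cut vertex.
Likewise 11 is a cut vertex.
By contrast removing 12 leaves 1 component; it is not a cut vertex. No other vertex is a cut vertex either.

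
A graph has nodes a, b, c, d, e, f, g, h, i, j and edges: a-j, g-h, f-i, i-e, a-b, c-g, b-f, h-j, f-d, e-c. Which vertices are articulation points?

f

Removing f increases the component count from 1 to 2, so f is a cut vertex.
By contrast removing i leaves 1 component; it is not a cut vertex. No other vertex is a cut vertex either.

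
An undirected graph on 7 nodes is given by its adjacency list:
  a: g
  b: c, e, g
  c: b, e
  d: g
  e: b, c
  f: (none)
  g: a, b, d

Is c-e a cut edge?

After removing c-e, the path c-b-e still connects them, so the edge is not a bridge.

No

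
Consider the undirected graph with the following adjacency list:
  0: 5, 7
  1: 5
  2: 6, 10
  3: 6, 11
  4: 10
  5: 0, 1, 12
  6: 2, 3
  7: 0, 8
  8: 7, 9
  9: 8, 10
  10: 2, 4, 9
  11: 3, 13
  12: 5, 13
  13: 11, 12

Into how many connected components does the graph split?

1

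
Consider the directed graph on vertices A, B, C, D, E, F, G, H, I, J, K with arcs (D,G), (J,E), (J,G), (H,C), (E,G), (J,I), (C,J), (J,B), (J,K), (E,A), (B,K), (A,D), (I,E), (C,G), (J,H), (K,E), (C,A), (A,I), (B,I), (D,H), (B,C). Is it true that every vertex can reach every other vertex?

There is no directed path from A to F, so the graph is not strongly connected.

No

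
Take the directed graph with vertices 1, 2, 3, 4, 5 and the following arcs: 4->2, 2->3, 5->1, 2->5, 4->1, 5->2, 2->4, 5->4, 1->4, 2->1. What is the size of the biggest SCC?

4

{1, 2, 4, 5} are all mutually reachable — one SCC of size 4.
{3} is an SCC by itself.
The largest has 4 vertices.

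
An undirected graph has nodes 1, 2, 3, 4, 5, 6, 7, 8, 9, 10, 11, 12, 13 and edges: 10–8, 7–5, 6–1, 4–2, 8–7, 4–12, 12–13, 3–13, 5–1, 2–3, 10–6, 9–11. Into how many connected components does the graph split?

3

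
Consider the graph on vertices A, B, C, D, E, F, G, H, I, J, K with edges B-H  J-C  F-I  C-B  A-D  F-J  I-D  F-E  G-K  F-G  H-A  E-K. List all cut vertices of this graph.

Removing F increases the component count from 1 to 2, so F is a cut vertex.
By contrast removing C leaves 1 component; it is not a cut vertex. No other vertex is a cut vertex either.

F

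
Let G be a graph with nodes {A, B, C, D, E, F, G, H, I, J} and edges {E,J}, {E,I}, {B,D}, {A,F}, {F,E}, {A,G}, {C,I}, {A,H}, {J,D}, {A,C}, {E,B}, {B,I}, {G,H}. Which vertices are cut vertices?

A

Removing A increases the component count from 1 to 2, so A is a cut vertex.
By contrast removing H leaves 1 component; it is not a cut vertex. No other vertex is a cut vertex either.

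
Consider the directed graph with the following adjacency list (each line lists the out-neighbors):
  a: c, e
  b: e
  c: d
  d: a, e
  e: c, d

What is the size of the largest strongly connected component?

{a, c, d, e} are all mutually reachable — one SCC of size 4.
{b} is an SCC by itself.
The largest has 4 vertices.

4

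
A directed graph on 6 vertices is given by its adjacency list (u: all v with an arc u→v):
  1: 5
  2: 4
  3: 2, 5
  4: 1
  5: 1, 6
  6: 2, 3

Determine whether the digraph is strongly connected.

Yes

From 6 we can reach every vertex (1, 2, 3, 4, 5, 6), and every vertex can reach 6 (1, 2, 3, 4, 5, 6). So the whole graph is one strongly connected component.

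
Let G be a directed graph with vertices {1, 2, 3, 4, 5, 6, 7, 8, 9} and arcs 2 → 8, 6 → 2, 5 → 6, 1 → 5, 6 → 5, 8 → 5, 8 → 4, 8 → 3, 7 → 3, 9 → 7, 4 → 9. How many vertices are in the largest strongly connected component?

{2, 5, 6, 8} are all mutually reachable — one SCC of size 4.
{3} is an SCC by itself.
{7} is an SCC by itself.
{9} is an SCC by itself.
{1} is an SCC by itself.
(and 1 more singleton SCC)
The largest has 4 vertices.

4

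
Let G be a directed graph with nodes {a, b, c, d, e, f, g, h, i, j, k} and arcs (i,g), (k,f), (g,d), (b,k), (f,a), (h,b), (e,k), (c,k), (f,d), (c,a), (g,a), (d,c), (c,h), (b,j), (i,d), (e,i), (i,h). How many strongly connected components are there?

6

{b, c, d, f, h, k} are all mutually reachable — one SCC of size 6.
{g} is an SCC by itself.
{i} is an SCC by itself.
{j} is an SCC by itself.
{e} is an SCC by itself.
(and 1 more singleton SCC)
That gives 6 strongly connected components.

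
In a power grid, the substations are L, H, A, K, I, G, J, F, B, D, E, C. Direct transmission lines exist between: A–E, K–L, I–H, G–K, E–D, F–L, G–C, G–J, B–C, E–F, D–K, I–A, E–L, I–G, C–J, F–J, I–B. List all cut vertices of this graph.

I

Removing I increases the component count from 1 to 2, so I is a cut vertex.
By contrast removing K leaves 1 component; it is not a cut vertex. No other vertex is a cut vertex either.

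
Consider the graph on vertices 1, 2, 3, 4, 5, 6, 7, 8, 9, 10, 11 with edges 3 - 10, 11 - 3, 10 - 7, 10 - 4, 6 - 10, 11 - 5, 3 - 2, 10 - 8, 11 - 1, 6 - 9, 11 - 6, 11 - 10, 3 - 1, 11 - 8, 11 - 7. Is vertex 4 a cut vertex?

No

Deleting 4 leaves 1 component (was 1), so 4 is not a cut vertex.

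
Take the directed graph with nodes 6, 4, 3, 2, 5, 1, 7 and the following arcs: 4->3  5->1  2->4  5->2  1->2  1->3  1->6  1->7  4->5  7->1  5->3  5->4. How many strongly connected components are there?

3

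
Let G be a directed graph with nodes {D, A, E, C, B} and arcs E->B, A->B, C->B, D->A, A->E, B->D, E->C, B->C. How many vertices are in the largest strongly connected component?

{A, B, C, D, E} are all mutually reachable — one SCC of size 5.
The largest has 5 vertices.

5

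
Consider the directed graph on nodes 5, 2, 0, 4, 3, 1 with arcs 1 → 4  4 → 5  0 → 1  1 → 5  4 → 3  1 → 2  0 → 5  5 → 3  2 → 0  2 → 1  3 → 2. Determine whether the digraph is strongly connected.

From 2 we can reach every vertex (0, 1, 2, 3, 4, 5), and every vertex can reach 2 (0, 1, 2, 3, 4, 5). So the whole graph is one strongly connected component.

Yes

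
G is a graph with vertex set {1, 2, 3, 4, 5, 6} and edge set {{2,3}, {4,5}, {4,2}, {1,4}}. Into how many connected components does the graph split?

2

6 is isolated — a component by itself.
Starting from 1 we can reach 1, 2, 3, 4, 5. That is one component of size 5.
Total: 2 components.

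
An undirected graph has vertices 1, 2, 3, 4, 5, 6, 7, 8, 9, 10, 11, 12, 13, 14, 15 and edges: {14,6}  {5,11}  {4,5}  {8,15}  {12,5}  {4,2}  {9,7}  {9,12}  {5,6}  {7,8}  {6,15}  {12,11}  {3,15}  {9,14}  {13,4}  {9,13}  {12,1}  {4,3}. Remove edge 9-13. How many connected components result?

2

9 and 13 are still connected via 9-12-5-4-13, so the component count stays at 2.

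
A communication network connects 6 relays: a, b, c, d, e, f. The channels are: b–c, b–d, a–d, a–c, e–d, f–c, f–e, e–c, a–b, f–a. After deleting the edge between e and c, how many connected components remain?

1

e and c are still connected via e-f-c, so the component count stays at 1.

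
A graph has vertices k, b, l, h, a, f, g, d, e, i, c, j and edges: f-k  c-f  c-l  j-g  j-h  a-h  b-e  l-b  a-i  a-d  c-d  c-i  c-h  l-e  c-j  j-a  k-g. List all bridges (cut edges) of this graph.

The edges on the cycle c-j-a-d-c are not bridges since each lies on that cycle.
But removing l-c disconnects l from c — this is a bridge.

c-l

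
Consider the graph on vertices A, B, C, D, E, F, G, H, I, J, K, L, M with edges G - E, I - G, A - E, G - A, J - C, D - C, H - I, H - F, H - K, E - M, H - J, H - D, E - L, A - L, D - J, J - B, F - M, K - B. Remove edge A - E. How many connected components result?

1

A and E are still connected via A-G-E, so the component count stays at 1.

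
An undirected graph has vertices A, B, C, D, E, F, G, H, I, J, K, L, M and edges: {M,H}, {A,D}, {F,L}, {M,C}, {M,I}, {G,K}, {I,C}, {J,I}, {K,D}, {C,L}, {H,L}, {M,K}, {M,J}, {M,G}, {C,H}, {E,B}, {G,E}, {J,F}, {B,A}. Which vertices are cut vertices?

M

Removing M increases the component count from 1 to 2, so M is a cut vertex.
By contrast removing F leaves 1 component; it is not a cut vertex. No other vertex is a cut vertex either.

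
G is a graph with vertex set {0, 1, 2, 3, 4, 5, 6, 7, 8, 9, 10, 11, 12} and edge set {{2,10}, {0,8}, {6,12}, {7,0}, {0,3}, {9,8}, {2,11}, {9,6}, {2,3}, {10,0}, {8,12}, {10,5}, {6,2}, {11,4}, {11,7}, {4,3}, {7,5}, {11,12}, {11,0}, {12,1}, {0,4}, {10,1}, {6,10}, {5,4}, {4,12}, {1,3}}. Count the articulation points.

0

Removing 12, for instance, still leaves 1 component. No single vertex removal increases the component count — the graph has no articulation points.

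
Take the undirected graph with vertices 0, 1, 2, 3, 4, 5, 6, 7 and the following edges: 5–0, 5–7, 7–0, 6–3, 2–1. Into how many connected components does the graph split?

4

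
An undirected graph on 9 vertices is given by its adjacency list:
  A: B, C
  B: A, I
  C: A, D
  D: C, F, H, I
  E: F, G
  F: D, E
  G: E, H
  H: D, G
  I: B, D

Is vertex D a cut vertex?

Yes

Deleting D raises the number of components from 1 to 2, so D is a cut vertex.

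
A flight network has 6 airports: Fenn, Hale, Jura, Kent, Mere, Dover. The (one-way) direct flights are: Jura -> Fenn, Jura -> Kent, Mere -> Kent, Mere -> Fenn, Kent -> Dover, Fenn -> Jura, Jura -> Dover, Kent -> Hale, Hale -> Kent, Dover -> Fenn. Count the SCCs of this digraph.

{Fenn, Hale, Jura, Kent, Dover} are all mutually reachable — one SCC of size 5.
{Mere} is an SCC by itself.
That gives 2 strongly connected components.

2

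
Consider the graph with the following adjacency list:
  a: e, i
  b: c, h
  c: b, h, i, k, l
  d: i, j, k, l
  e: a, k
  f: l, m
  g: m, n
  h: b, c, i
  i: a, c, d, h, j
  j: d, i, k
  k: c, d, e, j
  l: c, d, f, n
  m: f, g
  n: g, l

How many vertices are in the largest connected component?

14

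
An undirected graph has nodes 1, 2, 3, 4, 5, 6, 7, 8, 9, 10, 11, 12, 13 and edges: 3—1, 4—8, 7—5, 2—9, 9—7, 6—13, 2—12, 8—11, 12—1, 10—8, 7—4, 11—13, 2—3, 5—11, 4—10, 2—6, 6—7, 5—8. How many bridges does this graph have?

The edges on the cycle 2-12-1-3-2 are not bridges since each lies on that cycle.
Every edge lies on some cycle, so there are no bridges.

0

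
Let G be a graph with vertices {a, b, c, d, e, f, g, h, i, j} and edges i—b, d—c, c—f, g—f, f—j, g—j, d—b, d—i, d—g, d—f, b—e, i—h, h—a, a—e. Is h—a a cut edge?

No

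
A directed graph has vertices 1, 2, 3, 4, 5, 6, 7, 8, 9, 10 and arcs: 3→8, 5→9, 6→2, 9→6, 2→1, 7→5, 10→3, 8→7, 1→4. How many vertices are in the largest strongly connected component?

{6} is an SCC by itself.
{7} is an SCC by itself.
{2} is an SCC by itself.
{8} is an SCC by itself.
{10} is an SCC by itself.
(and 5 more singleton SCCs)
The largest has 1 vertex.

1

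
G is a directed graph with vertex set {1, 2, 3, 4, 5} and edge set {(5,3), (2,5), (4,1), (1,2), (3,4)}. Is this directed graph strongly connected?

From 4 we can reach every vertex (1, 2, 3, 4, 5), and every vertex can reach 4 (1, 2, 3, 4, 5). So the whole graph is one strongly connected component.

Yes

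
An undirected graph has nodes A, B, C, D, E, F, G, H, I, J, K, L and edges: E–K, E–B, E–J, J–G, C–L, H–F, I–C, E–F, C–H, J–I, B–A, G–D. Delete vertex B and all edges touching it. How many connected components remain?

2

With B gone, the remaining components are: {A}; {C, D, E, F, G, H, I, J, K, L}.
That is 2 components.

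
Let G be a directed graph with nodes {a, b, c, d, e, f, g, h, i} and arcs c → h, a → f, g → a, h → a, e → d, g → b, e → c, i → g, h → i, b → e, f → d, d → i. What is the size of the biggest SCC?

9

{a, b, c, d, e, f, g, h, i} are all mutually reachable — one SCC of size 9.
The largest has 9 vertices.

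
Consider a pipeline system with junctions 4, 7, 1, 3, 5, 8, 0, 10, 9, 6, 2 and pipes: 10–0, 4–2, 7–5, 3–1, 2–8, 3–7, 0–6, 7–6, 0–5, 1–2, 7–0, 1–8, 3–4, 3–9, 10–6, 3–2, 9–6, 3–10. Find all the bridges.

The edges on the cycle 3-1-8-2-3 are not bridges since each lies on that cycle.
Every edge lies on some cycle, so there are no bridges.

none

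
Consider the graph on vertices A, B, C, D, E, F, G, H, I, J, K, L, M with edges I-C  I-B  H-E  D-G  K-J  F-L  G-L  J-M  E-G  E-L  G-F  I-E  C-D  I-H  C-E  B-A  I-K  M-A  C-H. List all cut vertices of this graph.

Removing I increases the component count from 1 to 2, so I is a cut vertex.
By contrast removing J leaves 1 component; it is not a cut vertex. No other vertex is a cut vertex either.

I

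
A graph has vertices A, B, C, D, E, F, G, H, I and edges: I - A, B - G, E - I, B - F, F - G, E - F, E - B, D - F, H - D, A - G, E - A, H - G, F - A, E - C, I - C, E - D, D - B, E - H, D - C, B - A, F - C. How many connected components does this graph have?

1

Starting from A we can reach A, B, C, D, E, F, G, H, I. That is one component of size 9.
Total: 1 component.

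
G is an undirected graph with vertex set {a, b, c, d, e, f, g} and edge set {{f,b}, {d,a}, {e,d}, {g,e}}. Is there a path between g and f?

The component containing g is {a, d, e, g}, and f is not in it.

No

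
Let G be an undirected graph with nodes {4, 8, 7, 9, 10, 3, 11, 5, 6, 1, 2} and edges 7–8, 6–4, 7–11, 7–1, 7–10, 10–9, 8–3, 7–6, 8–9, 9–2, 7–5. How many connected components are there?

1

Starting from 1 we can reach 1, 2, 3, 4, 5, 6, 7, 8, 9, 10, 11. That is one component of size 11.
Total: 1 component.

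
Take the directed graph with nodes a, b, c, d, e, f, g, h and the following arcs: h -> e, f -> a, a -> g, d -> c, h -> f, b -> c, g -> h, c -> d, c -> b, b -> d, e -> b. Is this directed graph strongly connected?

No

There is no directed path from c to a, so the graph is not strongly connected.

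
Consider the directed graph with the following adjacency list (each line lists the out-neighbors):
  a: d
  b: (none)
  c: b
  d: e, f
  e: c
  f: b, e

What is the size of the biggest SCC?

1

{b} is an SCC by itself.
{d} is an SCC by itself.
{f} is an SCC by itself.
{c} is an SCC by itself.
{a} is an SCC by itself.
(and 1 more singleton SCC)
The largest has 1 vertex.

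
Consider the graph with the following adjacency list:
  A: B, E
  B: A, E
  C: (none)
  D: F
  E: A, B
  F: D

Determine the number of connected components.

3

C is isolated — a component by itself.
Starting from D we can reach D, F. That is one component of size 2.
Starting from A we can reach A, B, E. That is one component of size 3.
Total: 3 components.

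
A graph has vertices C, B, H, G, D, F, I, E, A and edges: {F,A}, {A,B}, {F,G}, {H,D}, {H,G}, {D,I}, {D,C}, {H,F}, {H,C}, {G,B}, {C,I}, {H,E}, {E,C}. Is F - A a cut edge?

No

After removing F - A, the path F-G-B-A still connects them, so the edge is not a bridge.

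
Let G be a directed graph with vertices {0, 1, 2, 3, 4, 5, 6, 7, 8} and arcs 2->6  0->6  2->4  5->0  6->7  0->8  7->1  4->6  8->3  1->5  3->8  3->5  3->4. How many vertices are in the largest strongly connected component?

8

{0, 1, 3, 4, 5, 6, 7, 8} are all mutually reachable — one SCC of size 8.
{2} is an SCC by itself.
The largest has 8 vertices.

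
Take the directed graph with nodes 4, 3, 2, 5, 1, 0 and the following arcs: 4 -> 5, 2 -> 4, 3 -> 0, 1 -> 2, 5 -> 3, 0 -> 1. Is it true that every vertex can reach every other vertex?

Yes

From 1 we can reach every vertex (0, 1, 2, 3, 4, 5), and every vertex can reach 1 (0, 1, 2, 3, 4, 5). So the whole graph is one strongly connected component.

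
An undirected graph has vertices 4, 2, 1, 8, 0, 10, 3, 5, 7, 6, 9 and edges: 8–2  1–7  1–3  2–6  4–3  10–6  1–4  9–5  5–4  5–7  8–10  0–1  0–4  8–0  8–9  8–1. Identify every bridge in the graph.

The edges on the cycle 8-10-6-2-8 are not bridges since each lies on that cycle.
Every edge lies on some cycle, so there are no bridges.

none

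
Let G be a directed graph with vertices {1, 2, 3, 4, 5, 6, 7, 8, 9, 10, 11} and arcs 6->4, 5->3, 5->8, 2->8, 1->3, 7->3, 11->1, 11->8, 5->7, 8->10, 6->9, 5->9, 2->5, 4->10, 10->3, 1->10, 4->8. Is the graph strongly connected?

No

There is no directed path from 1 to 9, so the graph is not strongly connected.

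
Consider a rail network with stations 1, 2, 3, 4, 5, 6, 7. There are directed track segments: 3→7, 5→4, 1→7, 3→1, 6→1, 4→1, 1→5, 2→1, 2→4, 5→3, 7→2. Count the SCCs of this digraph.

{1, 2, 3, 4, 5, 7} are all mutually reachable — one SCC of size 6.
{6} is an SCC by itself.
That gives 2 strongly connected components.

2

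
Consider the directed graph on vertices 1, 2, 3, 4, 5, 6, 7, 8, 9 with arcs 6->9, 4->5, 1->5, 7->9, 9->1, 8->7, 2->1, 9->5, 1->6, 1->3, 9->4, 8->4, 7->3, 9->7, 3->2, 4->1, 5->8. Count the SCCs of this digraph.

1

{1, 2, 3, 4, 5, 6, 7, 8, 9} are all mutually reachable — one SCC of size 9.
That gives 1 strongly connected component.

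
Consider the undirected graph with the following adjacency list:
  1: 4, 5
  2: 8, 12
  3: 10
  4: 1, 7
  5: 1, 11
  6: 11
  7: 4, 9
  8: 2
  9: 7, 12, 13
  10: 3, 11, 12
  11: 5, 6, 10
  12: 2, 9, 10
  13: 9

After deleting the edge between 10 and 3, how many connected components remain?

2

Before removal there is 1 component.
10-3 is a bridge — removing it separates 10's side from 3's side.
After removal: 2 components.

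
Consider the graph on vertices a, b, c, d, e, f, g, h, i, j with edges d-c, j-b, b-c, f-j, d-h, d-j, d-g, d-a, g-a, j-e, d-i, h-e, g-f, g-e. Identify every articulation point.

Removing d increases the component count from 1 to 2, so d is a cut vertex.
By contrast removing i leaves 1 component; it is not a cut vertex. No other vertex is a cut vertex either.

d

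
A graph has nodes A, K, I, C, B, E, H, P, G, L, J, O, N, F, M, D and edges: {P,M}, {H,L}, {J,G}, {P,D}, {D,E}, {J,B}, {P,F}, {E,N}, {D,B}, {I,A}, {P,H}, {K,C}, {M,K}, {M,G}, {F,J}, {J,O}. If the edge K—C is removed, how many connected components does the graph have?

3

Before removal there are 2 components.
K—C is a bridge — removing it separates K's side from C's side.
After removal: 3 components.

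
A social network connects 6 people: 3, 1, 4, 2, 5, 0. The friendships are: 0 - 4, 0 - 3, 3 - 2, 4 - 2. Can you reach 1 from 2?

No

The component containing 2 is {0, 2, 3, 4}, and 1 is not in it.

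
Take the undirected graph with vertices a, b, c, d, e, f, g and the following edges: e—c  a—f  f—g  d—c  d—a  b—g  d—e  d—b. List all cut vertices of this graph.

Removing d increases the component count from 1 to 2, so d is a cut vertex.
By contrast removing e leaves 1 component; it is not a cut vertex. No other vertex is a cut vertex either.

d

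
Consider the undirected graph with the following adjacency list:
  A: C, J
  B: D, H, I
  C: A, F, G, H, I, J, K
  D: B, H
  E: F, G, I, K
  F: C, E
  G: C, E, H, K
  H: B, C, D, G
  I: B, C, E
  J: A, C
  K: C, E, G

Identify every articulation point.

C

Removing C increases the component count from 1 to 2, so C is a cut vertex.
By contrast removing K leaves 1 component; it is not a cut vertex. No other vertex is a cut vertex either.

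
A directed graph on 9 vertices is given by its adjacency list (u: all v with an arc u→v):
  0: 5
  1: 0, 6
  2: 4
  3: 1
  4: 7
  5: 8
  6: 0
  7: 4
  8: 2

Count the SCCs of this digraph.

{4, 7} are all mutually reachable — one SCC of size 2.
{0} is an SCC by itself.
{3} is an SCC by itself.
{2} is an SCC by itself.
{5} is an SCC by itself.
(and 3 more singleton SCCs)
That gives 8 strongly connected components.

8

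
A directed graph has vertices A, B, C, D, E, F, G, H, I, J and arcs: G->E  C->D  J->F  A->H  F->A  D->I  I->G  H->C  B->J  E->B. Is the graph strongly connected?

From G we can reach every vertex (A, B, C, D, E, F, G, H, I, J), and every vertex can reach G (A, B, C, D, E, F, G, H, I, J). So the whole graph is one strongly connected component.

Yes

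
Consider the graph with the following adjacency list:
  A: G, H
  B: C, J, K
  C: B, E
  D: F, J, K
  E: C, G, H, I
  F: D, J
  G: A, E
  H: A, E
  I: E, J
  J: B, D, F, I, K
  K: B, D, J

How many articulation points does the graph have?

Removing E increases the component count from 1 to 2, so E is a cut vertex.
By contrast removing C leaves 1 component; it is not a cut vertex. No other vertex is a cut vertex either.

1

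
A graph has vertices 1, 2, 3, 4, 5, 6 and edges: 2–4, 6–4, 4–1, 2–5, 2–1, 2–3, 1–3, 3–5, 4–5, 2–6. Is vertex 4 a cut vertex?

No

Deleting 4 leaves 1 component (was 1) (its neighbors 1, 2, 5, 6 remain connected to each other), so 4 is not a cut vertex.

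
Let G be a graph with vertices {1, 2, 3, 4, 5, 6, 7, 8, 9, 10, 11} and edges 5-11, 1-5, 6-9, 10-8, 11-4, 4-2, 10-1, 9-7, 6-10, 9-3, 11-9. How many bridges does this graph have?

The edges on the cycle 6-10-1-5-11-9-6 are not bridges since each lies on that cycle.
But removing 11-4 disconnects 11 from 4; removing 4-2 disconnects 4 from 2; removing 3-9 disconnects 3 from 9; removing 10-8 disconnects 10 from 8 — these are bridges.
In total 5 edges are bridges.

5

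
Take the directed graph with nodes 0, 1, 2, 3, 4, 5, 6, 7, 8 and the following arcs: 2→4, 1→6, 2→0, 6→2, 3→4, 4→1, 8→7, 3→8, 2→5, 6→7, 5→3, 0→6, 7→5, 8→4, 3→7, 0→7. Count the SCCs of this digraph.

{0, 1, 2, 3, 4, 5, 6, 7, 8} are all mutually reachable — one SCC of size 9.
That gives 1 strongly connected component.

1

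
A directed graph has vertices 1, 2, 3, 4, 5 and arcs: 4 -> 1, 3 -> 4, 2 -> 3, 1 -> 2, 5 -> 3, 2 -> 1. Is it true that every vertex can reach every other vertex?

No

There is no directed path from 4 to 5, so the graph is not strongly connected.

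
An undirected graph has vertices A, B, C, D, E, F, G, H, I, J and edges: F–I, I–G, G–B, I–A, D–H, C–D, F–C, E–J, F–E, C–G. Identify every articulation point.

Removing C increases the component count from 1 to 2, so C is a cut vertex.
Removing D increases the component count from 1 to 2, so D is a cut vertex.
Removing E increases the component count from 1 to 2, so E is a cut vertex.
Likewise F, G, I are cut vertices.
By contrast removing J leaves 1 component; it is not a cut vertex. No other vertex is a cut vertex either.

C, D, E, F, G, I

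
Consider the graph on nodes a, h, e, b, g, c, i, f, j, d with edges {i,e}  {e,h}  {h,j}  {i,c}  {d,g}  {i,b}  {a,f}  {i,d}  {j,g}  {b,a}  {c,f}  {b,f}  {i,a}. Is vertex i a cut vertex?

Yes

Deleting i raises the number of components from 1 to 2, so i is a cut vertex.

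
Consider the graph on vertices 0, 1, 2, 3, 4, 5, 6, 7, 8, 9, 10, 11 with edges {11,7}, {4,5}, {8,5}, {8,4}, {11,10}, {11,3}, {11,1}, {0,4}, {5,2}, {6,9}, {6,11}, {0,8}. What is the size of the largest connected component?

Starting from 0 we can reach 0, 2, 4, 5, 8. That is one component of size 5.
Starting from 1 we can reach 1, 3, 6, 7, 9, 10, 11. That is one component of size 7.
The largest has 7 vertices.

7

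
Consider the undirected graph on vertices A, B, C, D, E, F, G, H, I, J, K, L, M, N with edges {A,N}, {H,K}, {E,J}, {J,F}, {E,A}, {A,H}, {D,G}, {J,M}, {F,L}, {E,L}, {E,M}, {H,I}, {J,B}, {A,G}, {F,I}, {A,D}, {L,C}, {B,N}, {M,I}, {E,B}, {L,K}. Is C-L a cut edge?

Removing C-L leaves no path between C and L: the component count goes from 1 to 2. So it is a bridge.

Yes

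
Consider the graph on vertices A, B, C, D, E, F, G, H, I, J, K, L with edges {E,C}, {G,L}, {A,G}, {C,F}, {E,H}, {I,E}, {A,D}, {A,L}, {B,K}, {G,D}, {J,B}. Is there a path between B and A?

No

The component containing B is {B, J, K}, and A is not in it.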